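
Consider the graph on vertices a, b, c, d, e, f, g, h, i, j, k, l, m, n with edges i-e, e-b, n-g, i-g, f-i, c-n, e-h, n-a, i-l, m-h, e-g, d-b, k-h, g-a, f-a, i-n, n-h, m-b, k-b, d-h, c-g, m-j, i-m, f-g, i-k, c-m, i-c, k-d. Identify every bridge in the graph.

The edges on the cycle i-c-n-a-g-e-i are not bridges since each lies on that cycle.
But removing m-j disconnects m from j; removing i-l disconnects i from l — these are bridges.

i-l, j-m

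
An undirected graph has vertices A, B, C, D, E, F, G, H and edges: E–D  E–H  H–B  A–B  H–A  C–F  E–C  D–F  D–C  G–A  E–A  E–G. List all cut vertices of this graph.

E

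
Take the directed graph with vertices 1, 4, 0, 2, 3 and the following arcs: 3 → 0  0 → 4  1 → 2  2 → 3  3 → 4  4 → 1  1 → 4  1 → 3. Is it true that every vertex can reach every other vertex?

Yes

From 4 we can reach every vertex (0, 1, 2, 3, 4), and every vertex can reach 4 (0, 1, 2, 3, 4). So the whole graph is one strongly connected component.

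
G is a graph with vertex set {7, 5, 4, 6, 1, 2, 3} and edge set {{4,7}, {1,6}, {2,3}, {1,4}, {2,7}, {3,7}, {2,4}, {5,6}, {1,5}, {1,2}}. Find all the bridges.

none

The edges on the cycle 1-5-6-1 are not bridges since each lies on that cycle.
Every edge lies on some cycle, so there are no bridges.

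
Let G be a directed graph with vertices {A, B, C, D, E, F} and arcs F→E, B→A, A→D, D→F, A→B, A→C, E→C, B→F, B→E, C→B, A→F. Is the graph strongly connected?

Yes

From C we can reach every vertex (A, B, C, D, E, F), and every vertex can reach C (A, B, C, D, E, F). So the whole graph is one strongly connected component.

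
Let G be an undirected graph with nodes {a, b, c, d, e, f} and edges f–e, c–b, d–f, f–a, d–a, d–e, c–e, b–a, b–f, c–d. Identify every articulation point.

none

Removing e, for instance, still leaves 1 component. No single vertex removal increases the component count — the graph has no articulation points.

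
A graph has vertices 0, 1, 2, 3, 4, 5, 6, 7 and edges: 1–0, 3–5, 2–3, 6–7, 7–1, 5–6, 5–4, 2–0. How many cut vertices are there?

Removing 5 increases the component count from 1 to 2, so 5 is a cut vertex.
By contrast removing 3 leaves 1 component; it is not a cut vertex. No other vertex is a cut vertex either.

1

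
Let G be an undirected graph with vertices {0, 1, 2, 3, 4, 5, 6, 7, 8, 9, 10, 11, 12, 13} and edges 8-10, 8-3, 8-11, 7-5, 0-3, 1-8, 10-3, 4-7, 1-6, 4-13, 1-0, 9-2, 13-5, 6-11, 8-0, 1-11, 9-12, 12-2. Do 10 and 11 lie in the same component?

From 10 we can reach 0, 1, 3, 6, 8, 10, 11, which includes 11.

Yes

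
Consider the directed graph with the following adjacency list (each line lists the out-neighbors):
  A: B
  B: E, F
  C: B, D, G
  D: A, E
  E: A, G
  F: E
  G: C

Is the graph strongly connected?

From D we can reach every vertex (A, B, C, D, E, F, G), and every vertex can reach D (A, B, C, D, E, F, G). So the whole graph is one strongly connected component.

Yes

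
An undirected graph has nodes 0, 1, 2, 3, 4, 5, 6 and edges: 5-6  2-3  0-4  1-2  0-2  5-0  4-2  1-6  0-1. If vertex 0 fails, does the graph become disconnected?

No

Deleting 0 leaves 1 component (was 1) (its neighbors 1, 2, 4, 5 remain connected to each other), so 0 is not a cut vertex.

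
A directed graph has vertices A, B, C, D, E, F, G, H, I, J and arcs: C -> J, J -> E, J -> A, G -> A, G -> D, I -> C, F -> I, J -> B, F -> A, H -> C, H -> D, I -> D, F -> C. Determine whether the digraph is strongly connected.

No

There is no directed path from J to F, so the graph is not strongly connected.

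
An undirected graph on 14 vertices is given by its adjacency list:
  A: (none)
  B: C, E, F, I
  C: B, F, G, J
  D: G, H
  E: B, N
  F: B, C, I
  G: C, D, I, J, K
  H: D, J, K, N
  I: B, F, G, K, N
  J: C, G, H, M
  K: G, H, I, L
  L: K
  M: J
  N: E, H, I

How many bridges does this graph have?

The edges on the cycle G-D-H-N-I-G are not bridges since each lies on that cycle.
But removing L-K disconnects L from K; removing J-M disconnects J from M — these are bridges.
That makes 2 bridges.

2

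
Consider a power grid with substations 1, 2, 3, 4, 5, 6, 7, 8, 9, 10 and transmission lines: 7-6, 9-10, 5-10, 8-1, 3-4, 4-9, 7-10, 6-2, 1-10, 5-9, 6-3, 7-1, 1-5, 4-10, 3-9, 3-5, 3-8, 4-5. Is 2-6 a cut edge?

Removing 2-6 leaves no path between 2 and 6: the component count goes from 1 to 2. So it is a bridge.

Yes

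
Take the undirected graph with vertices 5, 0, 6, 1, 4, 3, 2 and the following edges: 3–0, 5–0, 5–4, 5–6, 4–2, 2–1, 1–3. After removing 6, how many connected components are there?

With 6 gone, the remaining components are: {0, 1, 2, 3, 4, 5}.
That is 1 component.

1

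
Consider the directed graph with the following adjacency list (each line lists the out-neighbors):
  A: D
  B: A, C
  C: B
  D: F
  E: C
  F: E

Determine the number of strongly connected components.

1

{A, B, C, D, E, F} are all mutually reachable — one SCC of size 6.
That gives 1 strongly connected component.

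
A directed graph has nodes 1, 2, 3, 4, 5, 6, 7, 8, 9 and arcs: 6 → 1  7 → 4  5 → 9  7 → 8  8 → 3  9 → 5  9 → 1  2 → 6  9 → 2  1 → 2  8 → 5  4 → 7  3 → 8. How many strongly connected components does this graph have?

4

{1, 2, 6} are all mutually reachable — one SCC of size 3.
{3, 8} are all mutually reachable — one SCC of size 2.
{4, 7} are all mutually reachable — one SCC of size 2.
{5, 9} are all mutually reachable — one SCC of size 2.
That gives 4 strongly connected components.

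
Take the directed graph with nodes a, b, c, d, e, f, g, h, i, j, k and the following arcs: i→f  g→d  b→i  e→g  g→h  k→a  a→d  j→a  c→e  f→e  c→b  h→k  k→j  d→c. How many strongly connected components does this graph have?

1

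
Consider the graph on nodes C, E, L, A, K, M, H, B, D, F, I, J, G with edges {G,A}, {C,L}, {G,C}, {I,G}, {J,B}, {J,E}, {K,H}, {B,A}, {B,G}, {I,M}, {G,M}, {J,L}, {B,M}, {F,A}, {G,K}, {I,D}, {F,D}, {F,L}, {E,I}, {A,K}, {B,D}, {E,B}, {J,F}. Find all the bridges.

The edges on the cycle J-E-I-D-B-J are not bridges since each lies on that cycle.
But removing H—K disconnects H from K — this is a bridge.

H-K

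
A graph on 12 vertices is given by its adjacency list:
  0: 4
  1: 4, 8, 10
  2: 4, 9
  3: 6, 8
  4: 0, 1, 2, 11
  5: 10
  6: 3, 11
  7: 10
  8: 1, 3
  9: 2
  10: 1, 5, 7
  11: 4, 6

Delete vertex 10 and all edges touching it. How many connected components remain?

3

With 10 gone, the remaining components are: {5}; {7}; {0, 1, 2, 3, 4, 6, 8, 9, 11}.
That is 3 components.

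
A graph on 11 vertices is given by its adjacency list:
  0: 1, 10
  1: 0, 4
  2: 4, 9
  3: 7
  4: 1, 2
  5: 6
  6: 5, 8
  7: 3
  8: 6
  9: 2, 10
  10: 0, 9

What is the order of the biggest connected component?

Starting from 3 we can reach 3, 7. That is one component of size 2.
Starting from 5 we can reach 5, 6, 8. That is one component of size 3.
Starting from 0 we can reach 0, 1, 2, 4, 9, 10. That is one component of size 6.
The largest has 6 vertices.

6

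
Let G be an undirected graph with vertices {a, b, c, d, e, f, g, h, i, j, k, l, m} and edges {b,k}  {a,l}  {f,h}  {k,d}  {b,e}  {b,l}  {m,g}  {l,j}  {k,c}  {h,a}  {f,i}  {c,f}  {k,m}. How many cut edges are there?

The edges on the cycle b-k-c-f-h-a-l-b are not bridges since each lies on that cycle.
But removing g - m disconnects g from m; removing k - d disconnects k from d; removing k - m disconnects k from m; removing j - l disconnects j from l — these are bridges.
In total 6 edges are bridges.

6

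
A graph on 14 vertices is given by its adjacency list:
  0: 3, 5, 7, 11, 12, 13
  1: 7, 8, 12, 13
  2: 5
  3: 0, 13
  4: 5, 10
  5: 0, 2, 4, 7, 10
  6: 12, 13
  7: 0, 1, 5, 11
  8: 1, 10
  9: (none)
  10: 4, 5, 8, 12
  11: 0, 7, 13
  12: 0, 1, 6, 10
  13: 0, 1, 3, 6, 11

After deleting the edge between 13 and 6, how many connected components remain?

13 and 6 are still connected via 13-1-12-6, so the component count stays at 2.

2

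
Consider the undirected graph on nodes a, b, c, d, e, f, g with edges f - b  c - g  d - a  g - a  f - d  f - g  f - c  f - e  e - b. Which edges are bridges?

The edges on the cycle f-e-b-f are not bridges since each lies on that cycle.
Every edge lies on some cycle, so there are no bridges.

none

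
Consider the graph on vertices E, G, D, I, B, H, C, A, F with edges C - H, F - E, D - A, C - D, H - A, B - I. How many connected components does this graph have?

4

G is isolated — a component by itself.
Starting from B we can reach B, I. That is one component of size 2.
Starting from E we can reach E, F. That is one component of size 2.
Starting from A we can reach A, C, D, H. That is one component of size 4.
Total: 4 components.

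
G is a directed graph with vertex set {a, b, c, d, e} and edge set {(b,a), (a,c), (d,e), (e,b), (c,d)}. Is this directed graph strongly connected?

From d we can reach every vertex (a, b, c, d, e), and every vertex can reach d (a, b, c, d, e). So the whole graph is one strongly connected component.

Yes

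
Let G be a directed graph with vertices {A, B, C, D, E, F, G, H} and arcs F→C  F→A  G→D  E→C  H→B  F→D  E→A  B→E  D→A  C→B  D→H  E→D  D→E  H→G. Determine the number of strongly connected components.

3

{B, C, D, E, G, H} are all mutually reachable — one SCC of size 6.
{A} is an SCC by itself.
{F} is an SCC by itself.
That gives 3 strongly connected components.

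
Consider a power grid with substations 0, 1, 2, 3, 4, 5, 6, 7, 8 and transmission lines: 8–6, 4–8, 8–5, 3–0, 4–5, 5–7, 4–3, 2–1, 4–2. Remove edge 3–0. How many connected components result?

2

Before removal there is 1 component.
3–0 is a bridge — removing it separates 3's side from 0's side.
After removal: 2 components.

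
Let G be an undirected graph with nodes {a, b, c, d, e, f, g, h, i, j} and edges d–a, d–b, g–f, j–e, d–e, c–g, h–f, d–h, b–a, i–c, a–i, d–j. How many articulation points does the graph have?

1

Removing d increases the component count from 1 to 2, so d is a cut vertex.
By contrast removing i leaves 1 component; it is not a cut vertex. No other vertex is a cut vertex either.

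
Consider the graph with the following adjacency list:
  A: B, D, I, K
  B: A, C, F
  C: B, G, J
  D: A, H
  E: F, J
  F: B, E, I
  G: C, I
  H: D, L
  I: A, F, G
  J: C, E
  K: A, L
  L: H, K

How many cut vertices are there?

1

Removing A increases the component count from 1 to 2, so A is a cut vertex.
By contrast removing B leaves 1 component; it is not a cut vertex. No other vertex is a cut vertex either.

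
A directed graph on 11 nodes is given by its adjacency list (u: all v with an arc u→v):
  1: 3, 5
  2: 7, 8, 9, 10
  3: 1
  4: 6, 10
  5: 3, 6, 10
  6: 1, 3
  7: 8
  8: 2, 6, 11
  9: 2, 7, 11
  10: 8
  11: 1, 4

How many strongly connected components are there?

1

{1, 2, 3, 4, 5, 6, 7, 8, 9, 10, 11} are all mutually reachable — one SCC of size 11.
That gives 1 strongly connected component.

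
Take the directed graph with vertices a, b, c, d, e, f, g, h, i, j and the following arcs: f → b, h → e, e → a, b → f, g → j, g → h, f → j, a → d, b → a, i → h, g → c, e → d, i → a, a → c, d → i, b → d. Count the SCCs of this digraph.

5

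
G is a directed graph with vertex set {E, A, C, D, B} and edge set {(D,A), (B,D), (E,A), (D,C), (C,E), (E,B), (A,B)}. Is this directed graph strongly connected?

From A we can reach every vertex (A, B, C, D, E), and every vertex can reach A (A, B, C, D, E). So the whole graph is one strongly connected component.

Yes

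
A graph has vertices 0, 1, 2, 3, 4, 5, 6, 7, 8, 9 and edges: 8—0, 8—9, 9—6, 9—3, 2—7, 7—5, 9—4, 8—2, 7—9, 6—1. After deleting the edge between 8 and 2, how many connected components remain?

1

8 and 2 are still connected via 8-9-7-2, so the component count stays at 1.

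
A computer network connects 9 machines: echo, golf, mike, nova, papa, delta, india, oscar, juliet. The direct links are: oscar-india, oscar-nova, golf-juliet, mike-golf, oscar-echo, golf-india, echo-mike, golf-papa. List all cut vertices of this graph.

golf, oscar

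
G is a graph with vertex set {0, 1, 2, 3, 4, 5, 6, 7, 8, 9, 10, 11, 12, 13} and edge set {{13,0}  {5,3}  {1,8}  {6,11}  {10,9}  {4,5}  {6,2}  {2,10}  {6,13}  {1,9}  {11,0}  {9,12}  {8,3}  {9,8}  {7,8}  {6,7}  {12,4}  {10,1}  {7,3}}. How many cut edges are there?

The edges on the cycle 6-13-0-11-6 are not bridges since each lies on that cycle.
Every edge lies on some cycle, so there are no bridges.

0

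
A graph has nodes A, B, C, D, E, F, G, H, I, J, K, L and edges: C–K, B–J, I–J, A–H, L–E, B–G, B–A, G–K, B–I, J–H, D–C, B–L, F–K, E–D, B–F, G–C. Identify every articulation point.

Removing B increases the component count from 1 to 2, so B is a cut vertex.
By contrast removing I leaves 1 component; it is not a cut vertex. No other vertex is a cut vertex either.

B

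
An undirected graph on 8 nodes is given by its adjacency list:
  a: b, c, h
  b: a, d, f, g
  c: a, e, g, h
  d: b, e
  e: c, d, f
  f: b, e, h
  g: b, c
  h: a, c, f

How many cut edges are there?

0

The edges on the cycle c-e-d-b-g-c are not bridges since each lies on that cycle.
Every edge lies on some cycle, so there are no bridges.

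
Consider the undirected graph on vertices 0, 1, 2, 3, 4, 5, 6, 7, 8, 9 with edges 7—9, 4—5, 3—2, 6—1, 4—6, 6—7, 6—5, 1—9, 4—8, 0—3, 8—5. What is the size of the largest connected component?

7

Starting from 0 we can reach 0, 2, 3. That is one component of size 3.
Starting from 1 we can reach 1, 4, 5, 6, 7, 8, 9. That is one component of size 7.
The largest has 7 vertices.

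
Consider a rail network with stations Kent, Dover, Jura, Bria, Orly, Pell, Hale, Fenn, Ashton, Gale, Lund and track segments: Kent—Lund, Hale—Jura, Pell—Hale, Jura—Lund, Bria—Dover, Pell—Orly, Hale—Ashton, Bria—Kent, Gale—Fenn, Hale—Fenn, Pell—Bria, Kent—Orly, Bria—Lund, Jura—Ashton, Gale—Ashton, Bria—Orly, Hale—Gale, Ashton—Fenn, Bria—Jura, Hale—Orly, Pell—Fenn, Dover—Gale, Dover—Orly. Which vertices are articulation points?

Removing Pell, for instance, still leaves 1 component. No single vertex removal increases the component count — the graph has no articulation points.

none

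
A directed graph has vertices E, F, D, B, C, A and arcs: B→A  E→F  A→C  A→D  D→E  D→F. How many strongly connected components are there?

6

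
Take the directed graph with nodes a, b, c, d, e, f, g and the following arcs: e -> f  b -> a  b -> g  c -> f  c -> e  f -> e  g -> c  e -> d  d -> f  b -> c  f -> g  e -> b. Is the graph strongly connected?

There is no directed path from a to d, so the graph is not strongly connected.

No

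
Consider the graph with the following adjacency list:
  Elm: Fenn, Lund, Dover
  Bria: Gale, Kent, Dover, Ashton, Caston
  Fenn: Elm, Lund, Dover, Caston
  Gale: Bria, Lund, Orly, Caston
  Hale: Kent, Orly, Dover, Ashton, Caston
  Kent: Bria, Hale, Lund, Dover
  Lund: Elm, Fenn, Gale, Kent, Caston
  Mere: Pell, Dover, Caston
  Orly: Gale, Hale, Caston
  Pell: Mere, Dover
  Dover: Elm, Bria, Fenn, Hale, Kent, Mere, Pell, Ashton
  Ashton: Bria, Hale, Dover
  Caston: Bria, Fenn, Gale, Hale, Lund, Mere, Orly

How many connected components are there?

1

Starting from Elm we can reach Elm, Bria, Fenn, Gale, Hale, Kent, Lund, Mere, Orly, Pell, Dover, Ashton, Caston. That is one component of size 13.
Total: 1 component.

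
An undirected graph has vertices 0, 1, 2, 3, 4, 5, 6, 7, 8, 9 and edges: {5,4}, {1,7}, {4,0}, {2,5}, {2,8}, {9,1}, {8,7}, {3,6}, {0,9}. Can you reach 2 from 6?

The component containing 6 is {3, 6}, and 2 is not in it.

No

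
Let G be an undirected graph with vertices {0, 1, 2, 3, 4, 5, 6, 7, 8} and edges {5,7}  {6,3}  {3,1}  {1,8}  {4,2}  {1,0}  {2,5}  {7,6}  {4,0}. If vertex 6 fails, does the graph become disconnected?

No

Deleting 6 leaves 1 component (was 1) (its neighbors 3, 7 remain connected to each other), so 6 is not a cut vertex.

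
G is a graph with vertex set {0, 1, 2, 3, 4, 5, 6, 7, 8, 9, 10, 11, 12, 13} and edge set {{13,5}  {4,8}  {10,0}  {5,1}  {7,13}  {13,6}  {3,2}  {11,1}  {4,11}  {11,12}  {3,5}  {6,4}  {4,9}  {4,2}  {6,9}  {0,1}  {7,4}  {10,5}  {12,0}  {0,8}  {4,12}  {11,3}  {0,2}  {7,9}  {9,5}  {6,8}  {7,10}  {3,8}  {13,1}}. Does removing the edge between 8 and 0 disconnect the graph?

No

After removing 8-0, the path 8-4-12-0 still connects them, so the edge is not a bridge.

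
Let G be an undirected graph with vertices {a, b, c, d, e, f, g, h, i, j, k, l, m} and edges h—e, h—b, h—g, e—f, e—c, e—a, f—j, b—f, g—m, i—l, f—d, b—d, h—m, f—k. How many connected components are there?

2

Starting from i we can reach i, l. That is one component of size 2.
Starting from a we can reach a, b, c, d, e, f, g, h, j, k, m. That is one component of size 11.
Total: 2 components.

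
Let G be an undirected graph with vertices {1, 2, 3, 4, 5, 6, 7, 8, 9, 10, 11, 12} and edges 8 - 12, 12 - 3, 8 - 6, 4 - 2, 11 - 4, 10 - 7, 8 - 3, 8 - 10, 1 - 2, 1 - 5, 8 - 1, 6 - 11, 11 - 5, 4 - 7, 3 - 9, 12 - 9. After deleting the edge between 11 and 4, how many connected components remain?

11 and 4 are still connected via 11-5-1-2-4, so the component count stays at 1.

1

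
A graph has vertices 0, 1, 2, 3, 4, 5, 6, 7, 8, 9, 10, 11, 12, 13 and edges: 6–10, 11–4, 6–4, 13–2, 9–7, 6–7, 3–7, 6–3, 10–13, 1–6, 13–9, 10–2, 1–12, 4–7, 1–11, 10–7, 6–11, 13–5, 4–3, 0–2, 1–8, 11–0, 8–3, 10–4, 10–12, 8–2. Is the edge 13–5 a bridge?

Yes

Removing 13–5 leaves no path between 13 and 5: the component count goes from 1 to 2. So it is a bridge.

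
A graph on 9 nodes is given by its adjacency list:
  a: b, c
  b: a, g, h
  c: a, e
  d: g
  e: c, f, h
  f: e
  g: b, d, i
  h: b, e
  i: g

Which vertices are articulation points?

Removing b increases the component count from 1 to 2, so b is a cut vertex.
Removing e increases the component count from 1 to 2, so e is a cut vertex.
Removing g increases the component count from 1 to 3, so g is a cut vertex.
By contrast removing a leaves 1 component; it is not a cut vertex. No other vertex is a cut vertex either.

b, e, g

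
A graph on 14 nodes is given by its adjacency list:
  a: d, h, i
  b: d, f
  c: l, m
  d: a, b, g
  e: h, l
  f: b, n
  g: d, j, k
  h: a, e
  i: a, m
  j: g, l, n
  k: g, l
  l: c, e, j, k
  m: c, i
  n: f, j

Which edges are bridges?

The edges on the cycle d-g-j-l-c-m-i-a-d are not bridges since each lies on that cycle.
Every edge lies on some cycle, so there are no bridges.

none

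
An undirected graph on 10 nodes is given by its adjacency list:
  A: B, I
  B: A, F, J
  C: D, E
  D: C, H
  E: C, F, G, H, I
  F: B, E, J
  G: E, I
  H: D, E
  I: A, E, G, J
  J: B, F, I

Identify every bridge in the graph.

The edges on the cycle E-G-I-E are not bridges since each lies on that cycle.
Every edge lies on some cycle, so there are no bridges.

none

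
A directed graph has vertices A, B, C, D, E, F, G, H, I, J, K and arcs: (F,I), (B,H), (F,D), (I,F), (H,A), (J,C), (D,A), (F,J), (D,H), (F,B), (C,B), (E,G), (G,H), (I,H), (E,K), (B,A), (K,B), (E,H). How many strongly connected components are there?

10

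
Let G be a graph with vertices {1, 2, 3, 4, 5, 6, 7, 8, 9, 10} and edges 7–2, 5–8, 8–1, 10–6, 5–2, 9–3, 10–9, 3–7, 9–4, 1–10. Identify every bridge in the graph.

The edges on the cycle 5-8-1-10-9-3-7-2-5 are not bridges since each lies on that cycle.
But removing 6–10 disconnects 6 from 10; removing 4–9 disconnects 4 from 9 — these are bridges.

10-6, 4-9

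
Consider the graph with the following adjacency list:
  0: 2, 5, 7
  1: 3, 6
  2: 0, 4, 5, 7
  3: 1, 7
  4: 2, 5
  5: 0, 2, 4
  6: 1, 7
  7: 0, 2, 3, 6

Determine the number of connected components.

1

Starting from 0 we can reach 0, 1, 2, 3, 4, 5, 6, 7. That is one component of size 8.
Total: 1 component.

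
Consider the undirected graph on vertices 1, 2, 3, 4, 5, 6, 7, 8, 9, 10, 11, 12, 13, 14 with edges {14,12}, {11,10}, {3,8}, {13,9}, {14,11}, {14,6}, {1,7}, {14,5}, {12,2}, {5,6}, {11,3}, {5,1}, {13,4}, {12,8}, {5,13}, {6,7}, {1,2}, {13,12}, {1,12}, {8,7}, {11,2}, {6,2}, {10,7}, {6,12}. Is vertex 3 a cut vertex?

No

Deleting 3 leaves 1 component (was 1) (its neighbors 8, 11 remain connected to each other), so 3 is not a cut vertex.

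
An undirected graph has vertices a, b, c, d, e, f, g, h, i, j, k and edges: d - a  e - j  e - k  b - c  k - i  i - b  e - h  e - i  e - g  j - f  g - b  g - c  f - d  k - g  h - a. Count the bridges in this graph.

0

The edges on the cycle e-k-i-e are not bridges since each lies on that cycle.
Every edge lies on some cycle, so there are no bridges.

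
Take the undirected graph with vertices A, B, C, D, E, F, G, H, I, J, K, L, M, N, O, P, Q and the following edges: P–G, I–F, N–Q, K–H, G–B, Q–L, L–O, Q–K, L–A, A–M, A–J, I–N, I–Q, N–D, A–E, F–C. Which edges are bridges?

The edges on the cycle I-N-Q-I are not bridges since each lies on that cycle.
But removing J–A disconnects J from A; removing N–D disconnects N from D; removing Q–K disconnects Q from K; removing H–K disconnects H from K — these are bridges.
In total 13 edges are bridges.

A-E, A-J, A-L, A-M, B-G, C-F, D-N, F-I, G-P, H-K, K-Q, L-O, L-Q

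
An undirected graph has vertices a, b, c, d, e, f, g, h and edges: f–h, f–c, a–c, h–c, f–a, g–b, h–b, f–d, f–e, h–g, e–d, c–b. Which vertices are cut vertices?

Removing f increases the component count from 1 to 2, so f is a cut vertex.
By contrast removing e leaves 1 component; it is not a cut vertex. No other vertex is a cut vertex either.

f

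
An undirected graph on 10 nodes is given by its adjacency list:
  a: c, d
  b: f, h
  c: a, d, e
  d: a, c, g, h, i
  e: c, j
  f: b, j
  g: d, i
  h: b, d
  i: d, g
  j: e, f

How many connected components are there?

1

Starting from a we can reach a, b, c, d, e, f, g, h, i, j. That is one component of size 10.
Total: 1 component.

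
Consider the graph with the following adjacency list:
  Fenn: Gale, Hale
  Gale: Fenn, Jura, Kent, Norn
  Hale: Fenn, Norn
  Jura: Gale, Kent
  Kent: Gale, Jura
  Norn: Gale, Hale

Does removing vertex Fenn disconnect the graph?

No

Deleting Fenn leaves 1 component (was 1) (its neighbors Gale, Hale remain connected to each other), so Fenn is not a cut vertex.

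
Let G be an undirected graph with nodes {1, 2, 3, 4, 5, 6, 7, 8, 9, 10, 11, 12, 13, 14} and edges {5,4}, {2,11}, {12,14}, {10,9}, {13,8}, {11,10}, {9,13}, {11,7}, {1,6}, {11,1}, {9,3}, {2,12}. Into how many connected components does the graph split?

2

Starting from 4 we can reach 4, 5. That is one component of size 2.
Starting from 1 we can reach 1, 2, 3, 6, 7, 8, 9, 10, 11, 12, 13, 14. That is one component of size 12.
Total: 2 components.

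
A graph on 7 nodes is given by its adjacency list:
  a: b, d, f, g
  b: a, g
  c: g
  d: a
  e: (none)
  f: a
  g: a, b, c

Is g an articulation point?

Deleting g raises the number of components from 2 to 3, so g is a cut vertex.

Yes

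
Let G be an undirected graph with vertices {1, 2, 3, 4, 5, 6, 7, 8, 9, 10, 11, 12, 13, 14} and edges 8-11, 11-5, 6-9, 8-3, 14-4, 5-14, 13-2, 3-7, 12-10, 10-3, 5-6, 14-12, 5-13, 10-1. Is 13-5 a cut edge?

Yes

Removing 13-5 leaves no path between 13 and 5: the component count goes from 1 to 2. So it is a bridge.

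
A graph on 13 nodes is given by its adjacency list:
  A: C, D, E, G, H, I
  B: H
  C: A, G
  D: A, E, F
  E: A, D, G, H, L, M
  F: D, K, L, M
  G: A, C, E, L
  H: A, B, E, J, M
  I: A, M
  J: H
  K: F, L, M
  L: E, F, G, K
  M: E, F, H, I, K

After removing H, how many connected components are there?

3

With H gone, the remaining components are: {B}; {J}; {A, C, D, E, F, G, I, K, L, M}.
That is 3 components.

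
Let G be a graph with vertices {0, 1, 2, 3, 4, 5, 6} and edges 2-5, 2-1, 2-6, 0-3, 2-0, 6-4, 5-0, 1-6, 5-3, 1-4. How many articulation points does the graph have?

Removing 2 increases the component count from 1 to 2, so 2 is a cut vertex.
By contrast removing 6 leaves 1 component; it is not a cut vertex. No other vertex is a cut vertex either.

1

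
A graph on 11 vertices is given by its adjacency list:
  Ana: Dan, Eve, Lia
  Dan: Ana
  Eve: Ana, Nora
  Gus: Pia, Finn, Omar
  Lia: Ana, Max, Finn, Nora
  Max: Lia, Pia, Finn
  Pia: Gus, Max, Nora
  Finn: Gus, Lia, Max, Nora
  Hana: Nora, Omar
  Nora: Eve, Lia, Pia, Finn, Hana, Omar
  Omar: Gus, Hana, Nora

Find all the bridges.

Ana-Dan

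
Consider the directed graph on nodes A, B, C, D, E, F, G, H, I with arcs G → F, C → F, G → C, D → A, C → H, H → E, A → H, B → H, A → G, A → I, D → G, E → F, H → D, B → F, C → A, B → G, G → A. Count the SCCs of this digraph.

5

{A, C, D, G, H} are all mutually reachable — one SCC of size 5.
{I} is an SCC by itself.
{F} is an SCC by itself.
{E} is an SCC by itself.
{B} is an SCC by itself.
That gives 5 strongly connected components.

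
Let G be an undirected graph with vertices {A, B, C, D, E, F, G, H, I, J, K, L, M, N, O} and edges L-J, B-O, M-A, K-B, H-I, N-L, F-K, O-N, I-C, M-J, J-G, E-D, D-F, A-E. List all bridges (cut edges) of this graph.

The edges on the cycle M-A-E-D-F-K-B-O-N-L-J-M are not bridges since each lies on that cycle.
But removing I-C disconnects I from C; removing H-I disconnects H from I; removing J-G disconnects J from G — these are bridges.

C-I, G-J, H-I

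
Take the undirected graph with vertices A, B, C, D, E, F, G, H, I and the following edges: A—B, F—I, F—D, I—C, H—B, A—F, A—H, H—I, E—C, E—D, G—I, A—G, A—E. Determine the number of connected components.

Starting from A we can reach A, B, C, D, E, F, G, H, I. That is one component of size 9.
Total: 1 component.

1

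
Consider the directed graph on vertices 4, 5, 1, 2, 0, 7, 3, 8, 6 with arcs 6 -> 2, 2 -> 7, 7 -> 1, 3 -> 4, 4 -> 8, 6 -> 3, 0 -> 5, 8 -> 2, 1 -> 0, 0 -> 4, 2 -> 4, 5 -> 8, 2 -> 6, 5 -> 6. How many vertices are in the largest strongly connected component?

{0, 1, 2, 3, 4, 5, 6, 7, 8} are all mutually reachable — one SCC of size 9.
The largest has 9 vertices.

9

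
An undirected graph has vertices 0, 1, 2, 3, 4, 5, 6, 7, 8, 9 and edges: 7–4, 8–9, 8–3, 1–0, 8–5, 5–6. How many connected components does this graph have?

4

2 is isolated — a component by itself.
Starting from 0 we can reach 0, 1. That is one component of size 2.
Starting from 4 we can reach 4, 7. That is one component of size 2.
Starting from 3 we can reach 3, 5, 6, 8, 9. That is one component of size 5.
Total: 4 components.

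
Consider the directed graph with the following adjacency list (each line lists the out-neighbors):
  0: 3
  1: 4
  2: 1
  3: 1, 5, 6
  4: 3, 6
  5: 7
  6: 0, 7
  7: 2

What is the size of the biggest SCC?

{0, 1, 2, 3, 4, 5, 6, 7} are all mutually reachable — one SCC of size 8.
The largest has 8 vertices.

8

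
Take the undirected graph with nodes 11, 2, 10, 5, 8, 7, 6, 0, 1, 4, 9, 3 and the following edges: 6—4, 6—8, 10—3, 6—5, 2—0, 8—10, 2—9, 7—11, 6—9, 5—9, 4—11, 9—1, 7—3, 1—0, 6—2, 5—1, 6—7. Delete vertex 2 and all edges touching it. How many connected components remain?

1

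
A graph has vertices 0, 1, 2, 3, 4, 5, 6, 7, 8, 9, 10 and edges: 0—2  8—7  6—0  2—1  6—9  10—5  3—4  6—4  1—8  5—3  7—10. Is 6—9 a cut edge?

Yes

Removing 6—9 leaves no path between 6 and 9: the component count goes from 1 to 2. So it is a bridge.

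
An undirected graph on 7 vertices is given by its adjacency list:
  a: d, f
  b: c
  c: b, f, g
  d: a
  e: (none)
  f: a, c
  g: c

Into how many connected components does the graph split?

2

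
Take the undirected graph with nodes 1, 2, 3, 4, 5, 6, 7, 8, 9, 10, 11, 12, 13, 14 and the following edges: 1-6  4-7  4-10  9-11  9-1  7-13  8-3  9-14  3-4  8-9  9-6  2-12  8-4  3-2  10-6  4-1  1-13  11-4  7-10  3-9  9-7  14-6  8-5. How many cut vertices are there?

3

Removing 2 increases the component count from 1 to 2, so 2 is a cut vertex.
Removing 3 increases the component count from 1 to 2, so 3 is a cut vertex.
Removing 8 increases the component count from 1 to 2, so 8 is a cut vertex.
By contrast removing 7 leaves 1 component; it is not a cut vertex. No other vertex is a cut vertex either.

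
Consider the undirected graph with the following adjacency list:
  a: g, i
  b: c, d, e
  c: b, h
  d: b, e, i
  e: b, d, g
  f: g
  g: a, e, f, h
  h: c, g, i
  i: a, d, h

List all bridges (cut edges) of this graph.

f-g

The edges on the cycle h-g-e-b-c-h are not bridges since each lies on that cycle.
But removing g-f disconnects g from f — this is a bridge.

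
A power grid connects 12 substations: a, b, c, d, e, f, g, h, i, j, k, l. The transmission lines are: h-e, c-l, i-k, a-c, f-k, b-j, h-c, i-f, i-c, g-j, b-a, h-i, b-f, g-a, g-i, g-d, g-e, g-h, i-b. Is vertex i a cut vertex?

No

Deleting i leaves 1 component (was 1) (its neighbors b, c, f, g, h, k remain connected to each other), so i is not a cut vertex.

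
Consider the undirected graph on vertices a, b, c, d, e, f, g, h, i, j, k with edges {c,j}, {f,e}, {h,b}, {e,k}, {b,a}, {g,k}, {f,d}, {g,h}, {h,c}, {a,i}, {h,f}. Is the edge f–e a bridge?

After removing f–e, the path f-h-g-k-e still connects them, so the edge is not a bridge.

No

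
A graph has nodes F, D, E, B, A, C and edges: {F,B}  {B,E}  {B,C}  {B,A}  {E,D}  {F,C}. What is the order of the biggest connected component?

6

Starting from A we can reach A, B, C, D, E, F. That is one component of size 6.
The largest has 6 vertices.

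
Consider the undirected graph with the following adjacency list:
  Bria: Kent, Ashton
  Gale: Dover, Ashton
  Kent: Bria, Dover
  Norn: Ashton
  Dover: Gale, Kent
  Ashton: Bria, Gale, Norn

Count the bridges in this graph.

The edges on the cycle Gale-Dover-Kent-Bria-Ashton-Gale are not bridges since each lies on that cycle.
But removing Ashton-Norn disconnects Ashton from Norn — this is a bridge.

1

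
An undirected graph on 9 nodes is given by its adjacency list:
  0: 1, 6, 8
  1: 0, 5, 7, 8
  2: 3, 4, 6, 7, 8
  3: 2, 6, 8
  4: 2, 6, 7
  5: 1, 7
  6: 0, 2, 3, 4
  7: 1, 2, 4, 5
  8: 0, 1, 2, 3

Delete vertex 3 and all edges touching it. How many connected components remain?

1

With 3 gone, the remaining components are: {0, 1, 2, 4, 5, 6, 7, 8}.
That is 1 component.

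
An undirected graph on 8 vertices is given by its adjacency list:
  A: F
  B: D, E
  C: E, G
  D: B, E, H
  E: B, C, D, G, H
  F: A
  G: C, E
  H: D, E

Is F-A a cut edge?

Removing F-A leaves no path between F and A: the component count goes from 2 to 3. So it is a bridge.

Yes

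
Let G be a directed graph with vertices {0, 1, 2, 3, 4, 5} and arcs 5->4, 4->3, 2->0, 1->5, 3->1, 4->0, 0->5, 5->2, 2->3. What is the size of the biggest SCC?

{0, 1, 2, 3, 4, 5} are all mutually reachable — one SCC of size 6.
The largest has 6 vertices.

6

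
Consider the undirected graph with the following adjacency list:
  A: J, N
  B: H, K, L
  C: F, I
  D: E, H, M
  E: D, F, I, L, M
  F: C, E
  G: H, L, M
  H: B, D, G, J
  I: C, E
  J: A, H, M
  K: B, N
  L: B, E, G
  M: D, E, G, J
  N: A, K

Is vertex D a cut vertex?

Deleting D leaves 1 component (was 1) (its neighbors E, H, M remain connected to each other), so D is not a cut vertex.

No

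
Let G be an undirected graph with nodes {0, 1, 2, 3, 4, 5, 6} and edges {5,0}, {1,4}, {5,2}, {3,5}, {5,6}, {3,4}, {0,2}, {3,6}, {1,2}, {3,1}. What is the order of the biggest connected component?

Starting from 0 we can reach 0, 1, 2, 3, 4, 5, 6. That is one component of size 7.
The largest has 7 vertices.

7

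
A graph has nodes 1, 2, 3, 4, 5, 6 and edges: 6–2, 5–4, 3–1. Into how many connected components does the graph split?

Starting from 2 we can reach 2, 6. That is one component of size 2.
Starting from 1 we can reach 1, 3. That is one component of size 2.
Starting from 4 we can reach 4, 5. That is one component of size 2.
Total: 3 components.

3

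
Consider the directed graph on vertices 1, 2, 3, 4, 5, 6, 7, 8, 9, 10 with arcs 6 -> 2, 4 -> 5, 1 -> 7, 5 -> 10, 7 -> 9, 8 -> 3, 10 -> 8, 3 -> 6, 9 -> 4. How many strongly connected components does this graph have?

10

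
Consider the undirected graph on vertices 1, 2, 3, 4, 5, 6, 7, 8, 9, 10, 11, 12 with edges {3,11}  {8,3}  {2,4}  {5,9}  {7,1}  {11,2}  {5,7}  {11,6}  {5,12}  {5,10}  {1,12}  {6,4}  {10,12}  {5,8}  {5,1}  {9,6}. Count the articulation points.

Removing 5 increases the component count from 1 to 2, so 5 is a cut vertex.
By contrast removing 3 leaves 1 component; it is not a cut vertex. No other vertex is a cut vertex either.

1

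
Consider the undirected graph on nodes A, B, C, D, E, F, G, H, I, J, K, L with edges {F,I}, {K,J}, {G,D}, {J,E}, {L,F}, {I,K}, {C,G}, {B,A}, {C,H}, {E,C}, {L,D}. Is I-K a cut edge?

No

After removing I-K, the path I-F-L-D-G-C-E-J-K still connects them, so the edge is not a bridge.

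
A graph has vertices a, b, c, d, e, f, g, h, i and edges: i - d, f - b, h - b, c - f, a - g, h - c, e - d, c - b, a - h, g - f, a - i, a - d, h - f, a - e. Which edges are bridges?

none

The edges on the cycle a-i-d-a are not bridges since each lies on that cycle.
Every edge lies on some cycle, so there are no bridges.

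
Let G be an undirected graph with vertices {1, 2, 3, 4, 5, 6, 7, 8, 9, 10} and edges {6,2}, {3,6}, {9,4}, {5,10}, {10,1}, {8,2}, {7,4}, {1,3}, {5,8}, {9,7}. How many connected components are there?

Starting from 4 we can reach 4, 7, 9. That is one component of size 3.
Starting from 1 we can reach 1, 2, 3, 5, 6, 8, 10. That is one component of size 7.
Total: 2 components.

2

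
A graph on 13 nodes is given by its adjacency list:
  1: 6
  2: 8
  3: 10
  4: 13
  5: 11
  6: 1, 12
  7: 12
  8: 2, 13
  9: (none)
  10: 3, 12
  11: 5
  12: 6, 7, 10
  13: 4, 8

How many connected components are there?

4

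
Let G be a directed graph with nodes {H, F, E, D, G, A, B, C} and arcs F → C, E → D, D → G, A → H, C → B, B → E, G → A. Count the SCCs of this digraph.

8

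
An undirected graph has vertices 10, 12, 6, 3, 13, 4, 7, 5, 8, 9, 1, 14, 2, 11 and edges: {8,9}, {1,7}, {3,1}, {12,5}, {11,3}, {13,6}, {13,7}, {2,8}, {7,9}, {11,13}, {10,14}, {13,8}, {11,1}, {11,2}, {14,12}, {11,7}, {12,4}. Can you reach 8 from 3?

From 3 we can reach 1, 2, 3, 6, 7, 8, 9, 11, 13, which includes 8.

Yes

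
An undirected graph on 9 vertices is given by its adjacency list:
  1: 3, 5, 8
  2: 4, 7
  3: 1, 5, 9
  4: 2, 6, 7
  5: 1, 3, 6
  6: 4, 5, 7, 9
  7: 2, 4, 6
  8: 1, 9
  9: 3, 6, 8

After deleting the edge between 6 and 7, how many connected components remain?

6 and 7 are still connected via 6-4-7, so the component count stays at 1.

1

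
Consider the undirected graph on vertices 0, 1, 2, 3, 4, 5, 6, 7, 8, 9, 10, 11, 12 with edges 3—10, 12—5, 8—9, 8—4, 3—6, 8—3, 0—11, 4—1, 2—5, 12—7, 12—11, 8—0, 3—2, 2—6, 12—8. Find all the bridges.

The edges on the cycle 3-2-6-3 are not bridges since each lies on that cycle.
But removing 1—4 disconnects 1 from 4; removing 3—10 disconnects 3 from 10; removing 9—8 disconnects 9 from 8; removing 12—7 disconnects 12 from 7 — these are bridges.
In total 5 edges are bridges.

1-4, 10-3, 12-7, 4-8, 8-9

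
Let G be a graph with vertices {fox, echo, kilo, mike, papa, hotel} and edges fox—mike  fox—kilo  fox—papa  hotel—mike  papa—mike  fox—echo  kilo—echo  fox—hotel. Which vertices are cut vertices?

Removing fox increases the component count from 1 to 2, so fox is a cut vertex.
By contrast removing papa leaves 1 component; it is not a cut vertex. No other vertex is a cut vertex either.

fox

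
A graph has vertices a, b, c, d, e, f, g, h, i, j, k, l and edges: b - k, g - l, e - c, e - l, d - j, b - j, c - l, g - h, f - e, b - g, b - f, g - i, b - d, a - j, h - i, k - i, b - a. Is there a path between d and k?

From d we can reach a, b, c, d, e, f, g, h, i, j, k, l, which includes k.

Yes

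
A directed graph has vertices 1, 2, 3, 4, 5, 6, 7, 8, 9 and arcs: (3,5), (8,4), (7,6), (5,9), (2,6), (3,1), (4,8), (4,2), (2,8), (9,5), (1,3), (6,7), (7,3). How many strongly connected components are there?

{2, 4, 8} are all mutually reachable — one SCC of size 3.
{5, 9} are all mutually reachable — one SCC of size 2.
{6, 7} are all mutually reachable — one SCC of size 2.
{1, 3} are all mutually reachable — one SCC of size 2.
That gives 4 strongly connected components.

4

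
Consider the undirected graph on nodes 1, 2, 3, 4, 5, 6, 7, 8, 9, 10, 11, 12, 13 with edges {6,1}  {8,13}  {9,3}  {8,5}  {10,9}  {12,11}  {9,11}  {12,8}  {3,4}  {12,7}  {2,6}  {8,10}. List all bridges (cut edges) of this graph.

1-6, 12-7, 13-8, 2-6, 3-4, 3-9, 5-8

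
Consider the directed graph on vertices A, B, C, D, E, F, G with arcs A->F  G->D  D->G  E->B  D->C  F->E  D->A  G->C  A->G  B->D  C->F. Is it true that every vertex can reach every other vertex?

From B we can reach every vertex (A, B, C, D, E, F, G), and every vertex can reach B (A, B, C, D, E, F, G). So the whole graph is one strongly connected component.

Yes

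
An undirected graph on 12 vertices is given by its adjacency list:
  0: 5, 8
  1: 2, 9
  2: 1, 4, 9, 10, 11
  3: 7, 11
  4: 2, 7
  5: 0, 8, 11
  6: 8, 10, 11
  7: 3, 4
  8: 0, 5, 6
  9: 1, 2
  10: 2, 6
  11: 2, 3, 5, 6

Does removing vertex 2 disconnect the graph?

Yes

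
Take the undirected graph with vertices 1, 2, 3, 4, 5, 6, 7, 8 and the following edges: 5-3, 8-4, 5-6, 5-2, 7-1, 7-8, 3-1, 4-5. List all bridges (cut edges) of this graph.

2-5, 5-6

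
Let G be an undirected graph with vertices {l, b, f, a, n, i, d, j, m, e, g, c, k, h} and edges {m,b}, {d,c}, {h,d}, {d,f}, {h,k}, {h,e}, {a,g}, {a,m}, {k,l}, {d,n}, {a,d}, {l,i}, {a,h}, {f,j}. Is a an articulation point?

Deleting a raises the number of components from 1 to 3, so a is a cut vertex.

Yes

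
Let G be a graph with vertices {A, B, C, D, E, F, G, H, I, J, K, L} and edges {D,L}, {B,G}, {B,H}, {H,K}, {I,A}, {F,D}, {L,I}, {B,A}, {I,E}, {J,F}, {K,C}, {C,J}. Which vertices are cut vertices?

Removing B increases the component count from 1 to 2, so B is a cut vertex.
Removing I increases the component count from 1 to 2, so I is a cut vertex.
By contrast removing F leaves 1 component; it is not a cut vertex. No other vertex is a cut vertex either.

B, I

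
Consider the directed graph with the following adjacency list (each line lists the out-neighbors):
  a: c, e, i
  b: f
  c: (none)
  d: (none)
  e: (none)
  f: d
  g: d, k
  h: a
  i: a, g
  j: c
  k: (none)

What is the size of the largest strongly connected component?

{a, i} are all mutually reachable — one SCC of size 2.
{d} is an SCC by itself.
{h} is an SCC by itself.
{f} is an SCC by itself.
{c} is an SCC by itself.
(and 5 more singleton SCCs)
The largest has 2 vertices.

2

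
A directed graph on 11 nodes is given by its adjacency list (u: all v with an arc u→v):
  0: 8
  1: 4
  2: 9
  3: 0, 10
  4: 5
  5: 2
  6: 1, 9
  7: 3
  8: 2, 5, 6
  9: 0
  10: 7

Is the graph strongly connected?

There is no directed path from 6 to 3, so the graph is not strongly connected.

No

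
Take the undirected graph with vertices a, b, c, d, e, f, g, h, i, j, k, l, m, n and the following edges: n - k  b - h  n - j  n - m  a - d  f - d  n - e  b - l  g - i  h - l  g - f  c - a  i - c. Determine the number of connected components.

Starting from b we can reach b, h, l. That is one component of size 3.
Starting from e we can reach e, j, k, m, n. That is one component of size 5.
Starting from a we can reach a, c, d, f, g, i. That is one component of size 6.
Total: 3 components.

3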